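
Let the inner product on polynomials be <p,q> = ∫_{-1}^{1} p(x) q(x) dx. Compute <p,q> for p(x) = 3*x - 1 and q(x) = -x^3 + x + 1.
<p,q> = -6/5

Expand the product: p(x)·q(x) = -3*x^4 + x^3 + 3*x^2 + 2*x - 1.
∫_{-1}^{1} of each monomial x^k gives [2/(k+1) if k even, 0 if k odd]. Integrating term-by-term (or equivalently evaluating the antiderivative F(x) = -3*x^5/5 + x^4/4 + x^3 + x^2 - x at the endpoints):
  F(1) − F(−1) = 13/20 − (37/20) = -6/5.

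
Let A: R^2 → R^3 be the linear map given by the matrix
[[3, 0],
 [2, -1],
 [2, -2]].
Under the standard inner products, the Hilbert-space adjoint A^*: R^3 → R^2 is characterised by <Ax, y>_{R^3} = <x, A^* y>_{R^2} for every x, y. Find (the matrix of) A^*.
A^* = A^T =
[[3, 2, 2],
 [0, -1, -2]]

For real matrices with standard dot products, the defining identity <Ax, y> = <x, A^* y> gives (Ax)^T y = x^T (A^*) y, i.e. x^T A^T y = x^T (A^*) y. Since this holds for all x, y, we must have A^* = A^T. Therefore
A^* =
[[3, 2, 2],
 [0, -1, -2]].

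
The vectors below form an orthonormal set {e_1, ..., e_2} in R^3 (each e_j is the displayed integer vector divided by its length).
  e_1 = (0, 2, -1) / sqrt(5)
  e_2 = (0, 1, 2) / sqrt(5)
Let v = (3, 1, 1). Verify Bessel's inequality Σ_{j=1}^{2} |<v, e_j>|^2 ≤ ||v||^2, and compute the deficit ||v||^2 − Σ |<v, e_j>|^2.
Σ |<v, e_j>|^2 = 2; ||v||^2 = 11; deficit = 9

Write each e_j = u_j / sqrt(<u_j, u_j>) where u_j is the displayed integer vector. Then <v, e_j> = <v, u_j> / sqrt(<u_j, u_j>), so |<v, e_j>|^2 = <v, u_j>^2 / <u_j, u_j>.
Coefficients: <v, e_1> = 1/sqrt(5), <v, e_2> = 3/sqrt(5).
Square and sum: Σ |<v, e_j>|^2 = 2.
Compute ||v||^2 = v·v = 11.
Deficit = 11 − 2 = 9 ≥ 0, confirming Bessel's inequality. (The deficit equals ||v − Σ <v,e_j> e_j||^2, the squared distance from v to span{e_j}.)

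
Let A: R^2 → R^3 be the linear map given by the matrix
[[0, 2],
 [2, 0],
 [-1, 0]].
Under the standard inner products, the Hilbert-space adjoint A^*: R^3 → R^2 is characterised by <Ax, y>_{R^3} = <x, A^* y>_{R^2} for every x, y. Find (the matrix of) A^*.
A^* = A^T =
[[0, 2, -1],
 [2, 0, 0]]

For real matrices with standard dot products, the defining identity <Ax, y> = <x, A^* y> gives (Ax)^T y = x^T (A^*) y, i.e. x^T A^T y = x^T (A^*) y. Since this holds for all x, y, we must have A^* = A^T. Therefore
A^* =
[[0, 2, -1],
 [2, 0, 0]].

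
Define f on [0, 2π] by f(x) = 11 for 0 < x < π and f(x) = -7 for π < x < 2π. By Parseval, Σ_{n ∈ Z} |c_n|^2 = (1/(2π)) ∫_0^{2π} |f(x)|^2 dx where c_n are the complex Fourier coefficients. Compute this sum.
Σ |c_n|^2 = 85

Parseval equates the L^2 energy of f (normalised by 1/(2π)) with the ℓ^2 sum of its Fourier coefficients: (1/(2π)) ∫_0^{2π} |f|^2 = Σ |c_n|^2.
Compute the left side: (1/(2π)) [∫_0^π 11^2 dx + ∫_π^{2π} (-7)^2 dx] = (1/(2π)) · (121π + 49π) = (121 + 49)/2 = 85.
So Σ_{n ∈ Z} |c_n|^2 = 85.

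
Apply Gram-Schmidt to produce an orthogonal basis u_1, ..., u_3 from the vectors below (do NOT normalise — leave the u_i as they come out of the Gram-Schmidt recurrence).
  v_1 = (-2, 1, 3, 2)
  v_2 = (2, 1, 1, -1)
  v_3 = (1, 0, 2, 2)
Orthogonal basis:
  u_1 = (-2, 1, 3, 2)
  u_2 = (16/9, 10/9, 4/3, -7/9)
  u_3 = (69/61, -56/61, 6/61, 88/61)

Apply the Gram-Schmidt recurrence
  u_1 = v_1
  u_i = v_i − Σ_{j<i} ((v_i · u_j) / (u_j · u_j)) · u_j.

Step by step this gives:
  u_1 = (-2, 1, 3, 2)
  u_2 = (16/9, 10/9, 4/3, -7/9)
  u_3 = (69/61, -56/61, 6/61, 88/61)

Orthogonality check:
  u_2 · u_1 = 0 (should be 0)
  u_3 · u_1 = 0 (should be 0)
  u_3 · u_2 = 0 (should be 0)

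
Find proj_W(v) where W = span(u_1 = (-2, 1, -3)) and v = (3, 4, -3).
proj_W(v) = (-1, 1/2, -3/2)

Set up U = [u_1 | ... | u_1] ∈ R^(3×1). The projector onto W = col(U) is P = U (U^T U)^(-1) U^T.
Compute U^T U =
  [14],
and U^T v = (7).
Solve U^T U · c = U^T v for the coefficients: c = (1/2). The projection is proj_W(v) = U c.
Check: (v - proj_W(v)) · u_1 = 0  (should be 0).
Result: proj_W(v) = (-1, 1/2, -3/2).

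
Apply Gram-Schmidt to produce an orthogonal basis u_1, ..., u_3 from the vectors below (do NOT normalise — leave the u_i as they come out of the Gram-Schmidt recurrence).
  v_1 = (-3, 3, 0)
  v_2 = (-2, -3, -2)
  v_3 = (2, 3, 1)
Orthogonal basis:
  u_1 = (-3, 3, 0)
  u_2 = (-5/2, -5/2, -2)
  u_3 = (10/33, 10/33, -25/33)

Apply the Gram-Schmidt recurrence
  u_1 = v_1
  u_i = v_i − Σ_{j<i} ((v_i · u_j) / (u_j · u_j)) · u_j.

Step by step this gives:
  u_1 = (-3, 3, 0)
  u_2 = (-5/2, -5/2, -2)
  u_3 = (10/33, 10/33, -25/33)

Orthogonality check:
  u_2 · u_1 = 0 (should be 0)
  u_3 · u_1 = 0 (should be 0)
  u_3 · u_2 = 0 (should be 0)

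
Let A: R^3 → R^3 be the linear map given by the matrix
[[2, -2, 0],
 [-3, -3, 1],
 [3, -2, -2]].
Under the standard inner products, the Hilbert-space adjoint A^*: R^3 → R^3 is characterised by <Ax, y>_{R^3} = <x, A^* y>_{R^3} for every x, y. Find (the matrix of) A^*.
A^* = A^T =
[[2, -3, 3],
 [-2, -3, -2],
 [0, 1, -2]]

For real matrices with standard dot products, the defining identity <Ax, y> = <x, A^* y> gives (Ax)^T y = x^T (A^*) y, i.e. x^T A^T y = x^T (A^*) y. Since this holds for all x, y, we must have A^* = A^T. Therefore
A^* =
[[2, -3, 3],
 [-2, -3, -2],
 [0, 1, -2]].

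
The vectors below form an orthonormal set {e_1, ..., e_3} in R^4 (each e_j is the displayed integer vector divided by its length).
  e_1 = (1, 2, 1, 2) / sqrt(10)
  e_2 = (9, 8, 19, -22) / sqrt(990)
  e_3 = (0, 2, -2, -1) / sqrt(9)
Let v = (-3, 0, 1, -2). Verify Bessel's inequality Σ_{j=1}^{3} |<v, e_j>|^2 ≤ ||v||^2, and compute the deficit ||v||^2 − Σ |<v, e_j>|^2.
Σ |<v, e_j>|^2 = 54/11; ||v||^2 = 14; deficit = 100/11

Write each e_j = u_j / sqrt(<u_j, u_j>) where u_j is the displayed integer vector. Then <v, e_j> = <v, u_j> / sqrt(<u_j, u_j>), so |<v, e_j>|^2 = <v, u_j>^2 / <u_j, u_j>.
Coefficients: <v, e_1> = -6/sqrt(10), <v, e_2> = 36/sqrt(990), <v, e_3> = 0/sqrt(9).
Square and sum: Σ |<v, e_j>|^2 = 54/11.
Compute ||v||^2 = v·v = 14.
Deficit = 14 − 54/11 = 100/11 ≥ 0, confirming Bessel's inequality. (The deficit equals ||v − Σ <v,e_j> e_j||^2, the squared distance from v to span{e_j}.)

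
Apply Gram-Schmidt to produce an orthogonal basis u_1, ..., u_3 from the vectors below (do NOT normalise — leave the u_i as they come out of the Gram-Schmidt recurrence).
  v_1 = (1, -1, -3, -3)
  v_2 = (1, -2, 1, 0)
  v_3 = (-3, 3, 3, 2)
Orthogonal basis:
  u_1 = (1, -1, -3, -3)
  u_2 = (1, -2, 1, 0)
  u_3 = (-19/20, -1/20, 17/20, -23/20)

Apply the Gram-Schmidt recurrence
  u_1 = v_1
  u_i = v_i − Σ_{j<i} ((v_i · u_j) / (u_j · u_j)) · u_j.

Step by step this gives:
  u_1 = (1, -1, -3, -3)
  u_2 = (1, -2, 1, 0)
  u_3 = (-19/20, -1/20, 17/20, -23/20)

Orthogonality check:
  u_2 · u_1 = 0 (should be 0)
  u_3 · u_1 = 0 (should be 0)
  u_3 · u_2 = 0 (should be 0)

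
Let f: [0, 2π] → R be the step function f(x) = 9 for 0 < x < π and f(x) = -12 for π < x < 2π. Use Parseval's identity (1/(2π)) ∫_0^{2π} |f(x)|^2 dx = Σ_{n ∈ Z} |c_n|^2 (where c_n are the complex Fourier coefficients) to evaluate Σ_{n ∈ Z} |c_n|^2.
Σ |c_n|^2 = 225/2

Parseval equates the L^2 energy of f (normalised by 1/(2π)) with the ℓ^2 sum of its Fourier coefficients: (1/(2π)) ∫_0^{2π} |f|^2 = Σ |c_n|^2.
Compute the left side: (1/(2π)) [∫_0^π 9^2 dx + ∫_π^{2π} (-12)^2 dx] = (1/(2π)) · (81π + 144π) = (81 + 144)/2 = 225/2.
So Σ_{n ∈ Z} |c_n|^2 = 225/2.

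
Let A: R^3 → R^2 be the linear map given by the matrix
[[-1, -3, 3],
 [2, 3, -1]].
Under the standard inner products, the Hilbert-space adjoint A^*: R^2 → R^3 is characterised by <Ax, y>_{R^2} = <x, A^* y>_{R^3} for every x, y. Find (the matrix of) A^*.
A^* = A^T =
[[-1, 2],
 [-3, 3],
 [3, -1]]

For real matrices with standard dot products, the defining identity <Ax, y> = <x, A^* y> gives (Ax)^T y = x^T (A^*) y, i.e. x^T A^T y = x^T (A^*) y. Since this holds for all x, y, we must have A^* = A^T. Therefore
A^* =
[[-1, 2],
 [-3, 3],
 [3, -1]].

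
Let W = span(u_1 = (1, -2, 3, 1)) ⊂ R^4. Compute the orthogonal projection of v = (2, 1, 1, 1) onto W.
proj_W(v) = (4/15, -8/15, 4/5, 4/15)

Set up U = [u_1 | ... | u_1] ∈ R^(4×1). The projector onto W = col(U) is P = U (U^T U)^(-1) U^T.
Compute U^T U =
  [15],
and U^T v = (4).
Solve U^T U · c = U^T v for the coefficients: c = (4/15). The projection is proj_W(v) = U c.
Check: (v - proj_W(v)) · u_1 = 0  (should be 0).
Result: proj_W(v) = (4/15, -8/15, 4/5, 4/15).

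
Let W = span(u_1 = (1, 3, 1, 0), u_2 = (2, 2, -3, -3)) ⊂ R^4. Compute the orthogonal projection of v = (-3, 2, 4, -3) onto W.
proj_W(v) = (3/29, 49/29, 53/29, 30/29)

Set up U = [u_1 | ... | u_2] ∈ R^(4×2). The projector onto W = col(U) is P = U (U^T U)^(-1) U^T.
Compute U^T U =
  [11, 5]
  [5, 26],
and U^T v = (7, -5).
Solve U^T U · c = U^T v for the coefficients: c = (23/29, -10/29). The projection is proj_W(v) = U c.
Check: (v - proj_W(v)) · u_1 = 0  (should be 0).
Check: (v - proj_W(v)) · u_2 = 0  (should be 0).
Result: proj_W(v) = (3/29, 49/29, 53/29, 30/29).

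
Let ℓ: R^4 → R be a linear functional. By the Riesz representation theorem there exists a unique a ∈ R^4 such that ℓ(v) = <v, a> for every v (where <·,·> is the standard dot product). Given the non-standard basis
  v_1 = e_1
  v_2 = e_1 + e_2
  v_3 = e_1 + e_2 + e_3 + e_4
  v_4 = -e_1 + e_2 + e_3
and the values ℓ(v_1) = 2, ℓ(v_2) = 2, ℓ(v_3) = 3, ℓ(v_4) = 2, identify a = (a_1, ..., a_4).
a = (2, 0, 4, -3)

Write a = (a_1, ..., a_4) in the standard basis. For each basis vector v_i, ℓ(v_i) = <v_i, a> is a linear equation in the a_j's. Collect the n equations into a matrix system V a = ℓ, where row i of V is v_i (expressed in the standard basis). Since V is invertible (lower-triangular with 1s on the diagonal, up to permutation), solve by back-substitution:
  V =
[[1, 0, 0, 0],
 [1, 1, 0, 0],
 [1, 1, 1, 1],
 [-1, 1, 1, 0]]
  V a = (2, 2, 3, 2)
Solving gives a = (2, 0, 4, -3).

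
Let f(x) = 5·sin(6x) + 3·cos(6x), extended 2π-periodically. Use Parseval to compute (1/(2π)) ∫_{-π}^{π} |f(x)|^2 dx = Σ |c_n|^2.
Σ |c_n|^2 = 17

Expand |f|^2 and use orthogonality of {sin(nx), cos(mx)} on [-π, π]:
  ∫_{-π}^{π} sin(nx)^2 dx = π, ∫ cos(mx)^2 dx = π, and cross terms integrate to 0.
So ∫_{-π}^{π} f(x)^2 dx = 5^2 · π + 3^2 · π = (25 + 9)π.
Divide by 2π: (25 + 9)/2 = 17.
By Parseval, this equals Σ |c_n|^2.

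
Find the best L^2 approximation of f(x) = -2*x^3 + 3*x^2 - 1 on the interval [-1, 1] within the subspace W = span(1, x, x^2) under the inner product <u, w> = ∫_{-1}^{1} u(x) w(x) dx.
g(x) = 3*x^2 - 6*x/5 - 1

The best approximation g ∈ W is the orthogonal projection of f onto W. Writing g = a_0 + a_1 x + a_2 x^2, the coefficients solve the normal equations G · a = b where
  G_{ij} = <φ_i, φ_j> and b_i = <f, φ_i>, with φ_0 = 1, φ_1 = x, φ_2 = x^2.
G =
  [2, 0, 2/3]
  [0, 2/3, 0]
  [2/3, 0, 2/5],
b = (0, -4/5, 8/15).
Solving gives a_0 = -1, a_1 = -6/5, a_2 = 3, so
  g(x) = 3*x^2 - 6*x/5 - 1.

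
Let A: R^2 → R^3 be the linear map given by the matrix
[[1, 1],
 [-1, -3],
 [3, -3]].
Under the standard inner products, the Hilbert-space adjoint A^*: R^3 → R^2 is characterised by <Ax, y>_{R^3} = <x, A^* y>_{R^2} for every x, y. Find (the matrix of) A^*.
A^* = A^T =
[[1, -1, 3],
 [1, -3, -3]]

For real matrices with standard dot products, the defining identity <Ax, y> = <x, A^* y> gives (Ax)^T y = x^T (A^*) y, i.e. x^T A^T y = x^T (A^*) y. Since this holds for all x, y, we must have A^* = A^T. Therefore
A^* =
[[1, -1, 3],
 [1, -3, -3]].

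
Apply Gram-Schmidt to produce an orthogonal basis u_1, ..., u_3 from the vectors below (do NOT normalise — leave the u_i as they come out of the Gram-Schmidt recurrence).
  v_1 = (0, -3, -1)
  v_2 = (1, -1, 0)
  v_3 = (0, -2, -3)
Orthogonal basis:
  u_1 = (0, -3, -1)
  u_2 = (1, -1/10, 3/10)
  u_3 = (7/11, 7/11, -21/11)

Apply the Gram-Schmidt recurrence
  u_1 = v_1
  u_i = v_i − Σ_{j<i} ((v_i · u_j) / (u_j · u_j)) · u_j.

Step by step this gives:
  u_1 = (0, -3, -1)
  u_2 = (1, -1/10, 3/10)
  u_3 = (7/11, 7/11, -21/11)

Orthogonality check:
  u_2 · u_1 = 0 (should be 0)
  u_3 · u_1 = 0 (should be 0)
  u_3 · u_2 = 0 (should be 0)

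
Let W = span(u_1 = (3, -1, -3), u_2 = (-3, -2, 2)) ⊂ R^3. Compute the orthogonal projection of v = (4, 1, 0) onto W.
proj_W(v) = (192/77, 241/154, -261/154)

Set up U = [u_1 | ... | u_2] ∈ R^(3×2). The projector onto W = col(U) is P = U (U^T U)^(-1) U^T.
Compute U^T U =
  [19, -13]
  [-13, 17],
and U^T v = (11, -14).
Solve U^T U · c = U^T v for the coefficients: c = (5/154, -123/154). The projection is proj_W(v) = U c.
Check: (v - proj_W(v)) · u_1 = 0  (should be 0).
Check: (v - proj_W(v)) · u_2 = 0  (should be 0).
Result: proj_W(v) = (192/77, 241/154, -261/154).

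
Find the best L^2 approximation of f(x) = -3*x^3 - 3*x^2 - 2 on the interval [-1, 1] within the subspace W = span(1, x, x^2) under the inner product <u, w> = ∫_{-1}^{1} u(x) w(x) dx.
g(x) = -3*x^2 - 9*x/5 - 2

The best approximation g ∈ W is the orthogonal projection of f onto W. Writing g = a_0 + a_1 x + a_2 x^2, the coefficients solve the normal equations G · a = b where
  G_{ij} = <φ_i, φ_j> and b_i = <f, φ_i>, with φ_0 = 1, φ_1 = x, φ_2 = x^2.
G =
  [2, 0, 2/3]
  [0, 2/3, 0]
  [2/3, 0, 2/5],
b = (-6, -6/5, -38/15).
Solving gives a_0 = -2, a_1 = -9/5, a_2 = -3, so
  g(x) = -3*x^2 - 9*x/5 - 2.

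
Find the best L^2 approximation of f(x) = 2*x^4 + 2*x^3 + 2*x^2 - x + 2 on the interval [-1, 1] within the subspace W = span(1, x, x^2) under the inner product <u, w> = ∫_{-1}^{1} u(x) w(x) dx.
g(x) = 26*x^2/7 + x/5 + 64/35

The best approximation g ∈ W is the orthogonal projection of f onto W. Writing g = a_0 + a_1 x + a_2 x^2, the coefficients solve the normal equations G · a = b where
  G_{ij} = <φ_i, φ_j> and b_i = <f, φ_i>, with φ_0 = 1, φ_1 = x, φ_2 = x^2.
G =
  [2, 0, 2/3]
  [0, 2/3, 0]
  [2/3, 0, 2/5],
b = (92/15, 2/15, 284/105).
Solving gives a_0 = 64/35, a_1 = 1/5, a_2 = 26/7, so
  g(x) = 26*x^2/7 + x/5 + 64/35.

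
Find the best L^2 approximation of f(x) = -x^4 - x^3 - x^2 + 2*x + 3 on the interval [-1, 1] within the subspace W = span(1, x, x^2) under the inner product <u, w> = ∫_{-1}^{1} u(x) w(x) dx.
g(x) = -13*x^2/7 + 7*x/5 + 108/35

The best approximation g ∈ W is the orthogonal projection of f onto W. Writing g = a_0 + a_1 x + a_2 x^2, the coefficients solve the normal equations G · a = b where
  G_{ij} = <φ_i, φ_j> and b_i = <f, φ_i>, with φ_0 = 1, φ_1 = x, φ_2 = x^2.
G =
  [2, 0, 2/3]
  [0, 2/3, 0]
  [2/3, 0, 2/5],
b = (74/15, 14/15, 46/35).
Solving gives a_0 = 108/35, a_1 = 7/5, a_2 = -13/7, so
  g(x) = -13*x^2/7 + 7*x/5 + 108/35.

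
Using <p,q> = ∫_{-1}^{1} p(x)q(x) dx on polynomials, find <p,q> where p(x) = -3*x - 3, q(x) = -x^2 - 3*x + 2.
<p,q> = -4

Expand the product: p(x)·q(x) = 3*x^3 + 12*x^2 + 3*x - 6.
∫_{-1}^{1} of each monomial x^k gives [2/(k+1) if k even, 0 if k odd]. Integrating term-by-term (or equivalently evaluating the antiderivative F(x) = 3*x^4/4 + 4*x^3 + 3*x^2/2 - 6*x at the endpoints):
  F(1) − F(−1) = 1/4 − (17/4) = -4.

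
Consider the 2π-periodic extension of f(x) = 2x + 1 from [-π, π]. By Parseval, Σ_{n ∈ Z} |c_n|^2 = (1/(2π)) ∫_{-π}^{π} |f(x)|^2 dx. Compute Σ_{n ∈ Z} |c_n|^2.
Σ |c_n|^2 = 4π^2/3 + 1

Expand and integrate term by term over [-π, π]:
  ∫ (2x)^2 dx = 4·(2π^3/3); ∫ 2·2·(1)·x dx = 0 (odd integrand); ∫ 1^2 dx = 1·2π.
So (1/(2π)) ∫_{-π}^{π} (2x + 1)^2 dx = 4π^2/3 + 1 = 4π^2/3 + 1.
Parseval ⇒ Σ |c_n|^2 = 4π^2/3 + 1.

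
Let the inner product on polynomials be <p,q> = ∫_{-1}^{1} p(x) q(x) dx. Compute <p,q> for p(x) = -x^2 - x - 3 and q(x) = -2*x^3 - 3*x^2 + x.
<p,q> = 22/3

Expand the product: p(x)·q(x) = 2*x^5 + 5*x^4 + 8*x^3 + 8*x^2 - 3*x.
∫_{-1}^{1} of each monomial x^k gives [2/(k+1) if k even, 0 if k odd]. Integrating term-by-term (or equivalently evaluating the antiderivative F(x) = x^6/3 + x^5 + 2*x^4 + 8*x^3/3 - 3*x^2/2 at the endpoints):
  F(1) − F(−1) = 9/2 − (-17/6) = 22/3.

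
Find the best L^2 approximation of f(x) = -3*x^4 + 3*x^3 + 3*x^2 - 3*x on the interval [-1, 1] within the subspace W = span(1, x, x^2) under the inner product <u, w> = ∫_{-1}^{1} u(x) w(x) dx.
g(x) = 3*x^2/7 - 6*x/5 + 9/35

The best approximation g ∈ W is the orthogonal projection of f onto W. Writing g = a_0 + a_1 x + a_2 x^2, the coefficients solve the normal equations G · a = b where
  G_{ij} = <φ_i, φ_j> and b_i = <f, φ_i>, with φ_0 = 1, φ_1 = x, φ_2 = x^2.
G =
  [2, 0, 2/3]
  [0, 2/3, 0]
  [2/3, 0, 2/5],
b = (4/5, -4/5, 12/35).
Solving gives a_0 = 9/35, a_1 = -6/5, a_2 = 3/7, so
  g(x) = 3*x^2/7 - 6*x/5 + 9/35.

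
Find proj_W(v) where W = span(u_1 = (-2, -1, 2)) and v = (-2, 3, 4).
proj_W(v) = (-2, -1, 2)

Set up U = [u_1 | ... | u_1] ∈ R^(3×1). The projector onto W = col(U) is P = U (U^T U)^(-1) U^T.
Compute U^T U =
  [9],
and U^T v = (9).
Solve U^T U · c = U^T v for the coefficients: c = (1). The projection is proj_W(v) = U c.
Check: (v - proj_W(v)) · u_1 = 0  (should be 0).
Result: proj_W(v) = (-2, -1, 2).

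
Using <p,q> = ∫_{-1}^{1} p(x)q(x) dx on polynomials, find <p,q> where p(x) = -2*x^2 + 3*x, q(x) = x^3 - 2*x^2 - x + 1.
<p,q> = -8/15

Expand the product: p(x)·q(x) = -2*x^5 + 7*x^4 - 4*x^3 - 5*x^2 + 3*x.
∫_{-1}^{1} of each monomial x^k gives [2/(k+1) if k even, 0 if k odd]. Integrating term-by-term (or equivalently evaluating the antiderivative F(x) = -x^6/3 + 7*x^5/5 - x^4 - 5*x^3/3 + 3*x^2/2 at the endpoints):
  F(1) − F(−1) = -1/10 − (13/30) = -8/15.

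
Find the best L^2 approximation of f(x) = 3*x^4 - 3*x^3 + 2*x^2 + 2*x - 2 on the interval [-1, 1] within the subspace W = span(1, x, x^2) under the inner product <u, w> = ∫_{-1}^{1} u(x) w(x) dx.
g(x) = 32*x^2/7 + x/5 - 79/35

The best approximation g ∈ W is the orthogonal projection of f onto W. Writing g = a_0 + a_1 x + a_2 x^2, the coefficients solve the normal equations G · a = b where
  G_{ij} = <φ_i, φ_j> and b_i = <f, φ_i>, with φ_0 = 1, φ_1 = x, φ_2 = x^2.
G =
  [2, 0, 2/3]
  [0, 2/3, 0]
  [2/3, 0, 2/5],
b = (-22/15, 2/15, 34/105).
Solving gives a_0 = -79/35, a_1 = 1/5, a_2 = 32/7, so
  g(x) = 32*x^2/7 + x/5 - 79/35.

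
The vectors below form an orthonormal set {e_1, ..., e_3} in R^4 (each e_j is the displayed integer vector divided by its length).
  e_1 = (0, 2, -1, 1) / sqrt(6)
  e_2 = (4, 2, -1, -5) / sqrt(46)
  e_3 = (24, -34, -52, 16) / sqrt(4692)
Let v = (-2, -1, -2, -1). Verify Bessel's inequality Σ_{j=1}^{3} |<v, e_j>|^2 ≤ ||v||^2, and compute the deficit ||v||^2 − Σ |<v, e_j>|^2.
Σ |<v, e_j>|^2 = 26/17; ||v||^2 = 10; deficit = 144/17

Write each e_j = u_j / sqrt(<u_j, u_j>) where u_j is the displayed integer vector. Then <v, e_j> = <v, u_j> / sqrt(<u_j, u_j>), so |<v, e_j>|^2 = <v, u_j>^2 / <u_j, u_j>.
Coefficients: <v, e_1> = -1/sqrt(6), <v, e_2> = -3/sqrt(46), <v, e_3> = 74/sqrt(4692).
Square and sum: Σ |<v, e_j>|^2 = 26/17.
Compute ||v||^2 = v·v = 10.
Deficit = 10 − 26/17 = 144/17 ≥ 0, confirming Bessel's inequality. (The deficit equals ||v − Σ <v,e_j> e_j||^2, the squared distance from v to span{e_j}.)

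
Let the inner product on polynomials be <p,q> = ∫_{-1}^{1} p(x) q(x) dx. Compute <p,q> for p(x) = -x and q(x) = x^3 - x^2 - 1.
<p,q> = -2/5

Expand the product: p(x)·q(x) = -x^4 + x^3 + x.
∫_{-1}^{1} of each monomial x^k gives [2/(k+1) if k even, 0 if k odd]. Integrating term-by-term (or equivalently evaluating the antiderivative F(x) = -x^5/5 + x^4/4 + x^2/2 at the endpoints):
  F(1) − F(−1) = 11/20 − (19/20) = -2/5.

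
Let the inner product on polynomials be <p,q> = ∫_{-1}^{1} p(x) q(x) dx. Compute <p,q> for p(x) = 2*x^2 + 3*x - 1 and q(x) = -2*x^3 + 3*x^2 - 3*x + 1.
<p,q> = -26/3

Expand the product: p(x)·q(x) = -4*x^5 + 5*x^3 - 10*x^2 + 6*x - 1.
∫_{-1}^{1} of each monomial x^k gives [2/(k+1) if k even, 0 if k odd]. Integrating term-by-term (or equivalently evaluating the antiderivative F(x) = -2*x^6/3 + 5*x^4/4 - 10*x^3/3 + 3*x^2 - x at the endpoints):
  F(1) − F(−1) = -3/4 − (95/12) = -26/3.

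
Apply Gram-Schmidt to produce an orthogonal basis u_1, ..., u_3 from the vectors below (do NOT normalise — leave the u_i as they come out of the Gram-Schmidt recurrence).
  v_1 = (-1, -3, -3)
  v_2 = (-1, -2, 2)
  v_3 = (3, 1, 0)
Orthogonal basis:
  u_1 = (-1, -3, -3)
  u_2 = (-18/19, -35/19, 41/19)
  u_3 = (186/85, -31/34, 31/170)

Apply the Gram-Schmidt recurrence
  u_1 = v_1
  u_i = v_i − Σ_{j<i} ((v_i · u_j) / (u_j · u_j)) · u_j.

Step by step this gives:
  u_1 = (-1, -3, -3)
  u_2 = (-18/19, -35/19, 41/19)
  u_3 = (186/85, -31/34, 31/170)

Orthogonality check:
  u_2 · u_1 = 0 (should be 0)
  u_3 · u_1 = 0 (should be 0)
  u_3 · u_2 = 0 (should be 0)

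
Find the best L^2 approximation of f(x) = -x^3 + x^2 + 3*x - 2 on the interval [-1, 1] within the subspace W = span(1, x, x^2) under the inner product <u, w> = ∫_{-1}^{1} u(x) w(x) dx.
g(x) = x^2 + 12*x/5 - 2

The best approximation g ∈ W is the orthogonal projection of f onto W. Writing g = a_0 + a_1 x + a_2 x^2, the coefficients solve the normal equations G · a = b where
  G_{ij} = <φ_i, φ_j> and b_i = <f, φ_i>, with φ_0 = 1, φ_1 = x, φ_2 = x^2.
G =
  [2, 0, 2/3]
  [0, 2/3, 0]
  [2/3, 0, 2/5],
b = (-10/3, 8/5, -14/15).
Solving gives a_0 = -2, a_1 = 12/5, a_2 = 1, so
  g(x) = x^2 + 12*x/5 - 2.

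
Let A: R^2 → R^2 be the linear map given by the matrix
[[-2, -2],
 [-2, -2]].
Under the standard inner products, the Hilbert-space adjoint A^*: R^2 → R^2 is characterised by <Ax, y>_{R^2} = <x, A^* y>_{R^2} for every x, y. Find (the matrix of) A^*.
A^* = A^T =
[[-2, -2],
 [-2, -2]]

For real matrices with standard dot products, the defining identity <Ax, y> = <x, A^* y> gives (Ax)^T y = x^T (A^*) y, i.e. x^T A^T y = x^T (A^*) y. Since this holds for all x, y, we must have A^* = A^T. Therefore
A^* =
[[-2, -2],
 [-2, -2]].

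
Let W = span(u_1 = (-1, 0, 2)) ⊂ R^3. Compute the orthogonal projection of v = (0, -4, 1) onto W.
proj_W(v) = (-2/5, 0, 4/5)

Set up U = [u_1 | ... | u_1] ∈ R^(3×1). The projector onto W = col(U) is P = U (U^T U)^(-1) U^T.
Compute U^T U =
  [5],
and U^T v = (2).
Solve U^T U · c = U^T v for the coefficients: c = (2/5). The projection is proj_W(v) = U c.
Check: (v - proj_W(v)) · u_1 = 0  (should be 0).
Result: proj_W(v) = (-2/5, 0, 4/5).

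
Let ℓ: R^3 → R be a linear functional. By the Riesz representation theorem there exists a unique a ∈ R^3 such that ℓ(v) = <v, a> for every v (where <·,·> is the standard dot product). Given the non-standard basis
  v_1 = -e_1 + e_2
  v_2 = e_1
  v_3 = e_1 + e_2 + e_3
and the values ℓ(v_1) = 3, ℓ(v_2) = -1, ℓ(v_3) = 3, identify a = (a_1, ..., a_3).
a = (-1, 2, 2)

Write a = (a_1, ..., a_3) in the standard basis. For each basis vector v_i, ℓ(v_i) = <v_i, a> is a linear equation in the a_j's. Collect the n equations into a matrix system V a = ℓ, where row i of V is v_i (expressed in the standard basis). Since V is invertible (lower-triangular with 1s on the diagonal, up to permutation), solve by back-substitution:
  V =
[[-1, 1, 0],
 [1, 0, 0],
 [1, 1, 1]]
  V a = (3, -1, 3)
Solving gives a = (-1, 2, 2).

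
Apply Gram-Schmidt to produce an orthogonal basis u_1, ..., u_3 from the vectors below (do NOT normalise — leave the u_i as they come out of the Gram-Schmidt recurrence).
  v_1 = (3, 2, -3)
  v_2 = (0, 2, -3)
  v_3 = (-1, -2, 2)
Orthogonal basis:
  u_1 = (3, 2, -3)
  u_2 = (-39/22, 9/11, -27/22)
  u_3 = (0, -6/13, -4/13)

Apply the Gram-Schmidt recurrence
  u_1 = v_1
  u_i = v_i − Σ_{j<i} ((v_i · u_j) / (u_j · u_j)) · u_j.

Step by step this gives:
  u_1 = (3, 2, -3)
  u_2 = (-39/22, 9/11, -27/22)
  u_3 = (0, -6/13, -4/13)

Orthogonality check:
  u_2 · u_1 = 0 (should be 0)
  u_3 · u_1 = 0 (should be 0)
  u_3 · u_2 = 0 (should be 0)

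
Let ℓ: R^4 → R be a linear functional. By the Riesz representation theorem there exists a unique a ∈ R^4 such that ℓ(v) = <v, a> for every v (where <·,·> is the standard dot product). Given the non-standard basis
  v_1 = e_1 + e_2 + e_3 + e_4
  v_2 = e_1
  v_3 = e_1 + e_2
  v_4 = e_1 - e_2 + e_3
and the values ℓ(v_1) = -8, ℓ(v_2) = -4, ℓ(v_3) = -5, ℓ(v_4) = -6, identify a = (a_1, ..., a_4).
a = (-4, -1, -3, 0)

Write a = (a_1, ..., a_4) in the standard basis. For each basis vector v_i, ℓ(v_i) = <v_i, a> is a linear equation in the a_j's. Collect the n equations into a matrix system V a = ℓ, where row i of V is v_i (expressed in the standard basis). Since V is invertible (lower-triangular with 1s on the diagonal, up to permutation), solve by back-substitution:
  V =
[[1, 1, 1, 1],
 [1, 0, 0, 0],
 [1, 1, 0, 0],
 [1, -1, 1, 0]]
  V a = (-8, -4, -5, -6)
Solving gives a = (-4, -1, -3, 0).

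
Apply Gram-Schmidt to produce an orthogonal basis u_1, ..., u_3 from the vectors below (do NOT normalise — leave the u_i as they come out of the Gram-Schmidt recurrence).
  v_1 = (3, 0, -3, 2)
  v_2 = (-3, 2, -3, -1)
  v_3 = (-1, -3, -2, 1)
Orthogonal basis:
  u_1 = (3, 0, -3, 2)
  u_2 = (-30/11, 2, -36/11, -9/11)
  u_3 = (-697/502, -807/251, -485/502, 159/251)

Apply the Gram-Schmidt recurrence
  u_1 = v_1
  u_i = v_i − Σ_{j<i} ((v_i · u_j) / (u_j · u_j)) · u_j.

Step by step this gives:
  u_1 = (3, 0, -3, 2)
  u_2 = (-30/11, 2, -36/11, -9/11)
  u_3 = (-697/502, -807/251, -485/502, 159/251)

Orthogonality check:
  u_2 · u_1 = 0 (should be 0)
  u_3 · u_1 = 0 (should be 0)
  u_3 · u_2 = 0 (should be 0)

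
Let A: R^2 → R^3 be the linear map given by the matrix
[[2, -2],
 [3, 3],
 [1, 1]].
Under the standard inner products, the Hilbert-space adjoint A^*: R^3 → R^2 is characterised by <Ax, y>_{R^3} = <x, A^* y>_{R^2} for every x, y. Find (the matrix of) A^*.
A^* = A^T =
[[2, 3, 1],
 [-2, 3, 1]]

For real matrices with standard dot products, the defining identity <Ax, y> = <x, A^* y> gives (Ax)^T y = x^T (A^*) y, i.e. x^T A^T y = x^T (A^*) y. Since this holds for all x, y, we must have A^* = A^T. Therefore
A^* =
[[2, 3, 1],
 [-2, 3, 1]].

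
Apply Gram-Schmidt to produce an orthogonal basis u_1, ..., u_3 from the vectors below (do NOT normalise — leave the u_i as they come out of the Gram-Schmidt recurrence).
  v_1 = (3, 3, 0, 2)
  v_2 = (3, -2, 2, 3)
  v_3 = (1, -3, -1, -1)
Orthogonal basis:
  u_1 = (3, 3, 0, 2)
  u_2 = (39/22, -71/22, 2, 24/11)
  u_3 = (743/491, -421/491, -811/491, -483/491)

Apply the Gram-Schmidt recurrence
  u_1 = v_1
  u_i = v_i − Σ_{j<i} ((v_i · u_j) / (u_j · u_j)) · u_j.

Step by step this gives:
  u_1 = (3, 3, 0, 2)
  u_2 = (39/22, -71/22, 2, 24/11)
  u_3 = (743/491, -421/491, -811/491, -483/491)

Orthogonality check:
  u_2 · u_1 = 0 (should be 0)
  u_3 · u_1 = 0 (should be 0)
  u_3 · u_2 = 0 (should be 0)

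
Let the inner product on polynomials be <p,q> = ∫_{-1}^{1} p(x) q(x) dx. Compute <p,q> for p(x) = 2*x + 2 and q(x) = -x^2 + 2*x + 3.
<p,q> = 40/3

Expand the product: p(x)·q(x) = -2*x^3 + 2*x^2 + 10*x + 6.
∫_{-1}^{1} of each monomial x^k gives [2/(k+1) if k even, 0 if k odd]. Integrating term-by-term (or equivalently evaluating the antiderivative F(x) = -x^4/2 + 2*x^3/3 + 5*x^2 + 6*x at the endpoints):
  F(1) − F(−1) = 67/6 − (-13/6) = 40/3.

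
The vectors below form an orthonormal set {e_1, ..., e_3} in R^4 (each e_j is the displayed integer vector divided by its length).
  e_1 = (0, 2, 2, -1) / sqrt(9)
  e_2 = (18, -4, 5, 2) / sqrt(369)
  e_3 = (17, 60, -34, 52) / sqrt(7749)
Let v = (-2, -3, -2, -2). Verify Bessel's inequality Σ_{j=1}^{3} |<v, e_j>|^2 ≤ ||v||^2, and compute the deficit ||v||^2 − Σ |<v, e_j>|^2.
Σ |<v, e_j>|^2 = 3608/189; ||v||^2 = 21; deficit = 361/189

Write each e_j = u_j / sqrt(<u_j, u_j>) where u_j is the displayed integer vector. Then <v, e_j> = <v, u_j> / sqrt(<u_j, u_j>), so |<v, e_j>|^2 = <v, u_j>^2 / <u_j, u_j>.
Coefficients: <v, e_1> = -8/sqrt(9), <v, e_2> = -38/sqrt(369), <v, e_3> = -250/sqrt(7749).
Square and sum: Σ |<v, e_j>|^2 = 3608/189.
Compute ||v||^2 = v·v = 21.
Deficit = 21 − 3608/189 = 361/189 ≥ 0, confirming Bessel's inequality. (The deficit equals ||v − Σ <v,e_j> e_j||^2, the squared distance from v to span{e_j}.)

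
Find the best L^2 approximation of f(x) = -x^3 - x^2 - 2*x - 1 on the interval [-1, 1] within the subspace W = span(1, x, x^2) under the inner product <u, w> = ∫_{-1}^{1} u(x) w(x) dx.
g(x) = -x^2 - 13*x/5 - 1

The best approximation g ∈ W is the orthogonal projection of f onto W. Writing g = a_0 + a_1 x + a_2 x^2, the coefficients solve the normal equations G · a = b where
  G_{ij} = <φ_i, φ_j> and b_i = <f, φ_i>, with φ_0 = 1, φ_1 = x, φ_2 = x^2.
G =
  [2, 0, 2/3]
  [0, 2/3, 0]
  [2/3, 0, 2/5],
b = (-8/3, -26/15, -16/15).
Solving gives a_0 = -1, a_1 = -13/5, a_2 = -1, so
  g(x) = -x^2 - 13*x/5 - 1.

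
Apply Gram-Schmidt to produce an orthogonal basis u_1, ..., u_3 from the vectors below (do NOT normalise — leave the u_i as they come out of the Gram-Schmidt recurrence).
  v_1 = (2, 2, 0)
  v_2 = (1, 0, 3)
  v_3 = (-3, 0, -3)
Orthogonal basis:
  u_1 = (2, 2, 0)
  u_2 = (1/2, -1/2, 3)
  u_3 = (-18/19, 18/19, 6/19)

Apply the Gram-Schmidt recurrence
  u_1 = v_1
  u_i = v_i − Σ_{j<i} ((v_i · u_j) / (u_j · u_j)) · u_j.

Step by step this gives:
  u_1 = (2, 2, 0)
  u_2 = (1/2, -1/2, 3)
  u_3 = (-18/19, 18/19, 6/19)

Orthogonality check:
  u_2 · u_1 = 0 (should be 0)
  u_3 · u_1 = 0 (should be 0)
  u_3 · u_2 = 0 (should be 0)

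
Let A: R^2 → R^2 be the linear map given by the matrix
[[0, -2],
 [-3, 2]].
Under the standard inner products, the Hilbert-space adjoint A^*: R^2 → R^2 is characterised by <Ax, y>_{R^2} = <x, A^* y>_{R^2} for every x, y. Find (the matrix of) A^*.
A^* = A^T =
[[0, -3],
 [-2, 2]]

For real matrices with standard dot products, the defining identity <Ax, y> = <x, A^* y> gives (Ax)^T y = x^T (A^*) y, i.e. x^T A^T y = x^T (A^*) y. Since this holds for all x, y, we must have A^* = A^T. Therefore
A^* =
[[0, -3],
 [-2, 2]].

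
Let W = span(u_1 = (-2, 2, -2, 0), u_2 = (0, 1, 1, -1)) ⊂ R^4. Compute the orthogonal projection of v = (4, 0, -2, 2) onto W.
proj_W(v) = (2/3, -2, -2/3, 4/3)

Set up U = [u_1 | ... | u_2] ∈ R^(4×2). The projector onto W = col(U) is P = U (U^T U)^(-1) U^T.
Compute U^T U =
  [12, 0]
  [0, 3],
and U^T v = (-4, -4).
Solve U^T U · c = U^T v for the coefficients: c = (-1/3, -4/3). The projection is proj_W(v) = U c.
Check: (v - proj_W(v)) · u_1 = 0  (should be 0).
Check: (v - proj_W(v)) · u_2 = 0  (should be 0).
Result: proj_W(v) = (2/3, -2, -2/3, 4/3).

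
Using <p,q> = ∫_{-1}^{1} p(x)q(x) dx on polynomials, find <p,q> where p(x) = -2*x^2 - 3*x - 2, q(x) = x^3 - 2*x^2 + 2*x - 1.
<p,q> = 22/5

Expand the product: p(x)·q(x) = -2*x^5 + x^4 - x + 2.
∫_{-1}^{1} of each monomial x^k gives [2/(k+1) if k even, 0 if k odd]. Integrating term-by-term (or equivalently evaluating the antiderivative F(x) = -x^6/3 + x^5/5 - x^2/2 + 2*x at the endpoints):
  F(1) − F(−1) = 41/30 − (-91/30) = 22/5.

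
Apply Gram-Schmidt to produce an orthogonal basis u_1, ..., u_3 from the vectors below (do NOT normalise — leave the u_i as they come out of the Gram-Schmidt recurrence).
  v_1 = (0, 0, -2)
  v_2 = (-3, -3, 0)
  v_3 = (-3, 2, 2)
Orthogonal basis:
  u_1 = (0, 0, -2)
  u_2 = (-3, -3, 0)
  u_3 = (-5/2, 5/2, 0)

Apply the Gram-Schmidt recurrence
  u_1 = v_1
  u_i = v_i − Σ_{j<i} ((v_i · u_j) / (u_j · u_j)) · u_j.

Step by step this gives:
  u_1 = (0, 0, -2)
  u_2 = (-3, -3, 0)
  u_3 = (-5/2, 5/2, 0)

Orthogonality check:
  u_2 · u_1 = 0 (should be 0)
  u_3 · u_1 = 0 (should be 0)
  u_3 · u_2 = 0 (should be 0)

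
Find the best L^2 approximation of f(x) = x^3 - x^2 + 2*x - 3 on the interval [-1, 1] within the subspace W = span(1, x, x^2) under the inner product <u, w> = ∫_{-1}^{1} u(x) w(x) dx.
g(x) = -x^2 + 13*x/5 - 3

The best approximation g ∈ W is the orthogonal projection of f onto W. Writing g = a_0 + a_1 x + a_2 x^2, the coefficients solve the normal equations G · a = b where
  G_{ij} = <φ_i, φ_j> and b_i = <f, φ_i>, with φ_0 = 1, φ_1 = x, φ_2 = x^2.
G =
  [2, 0, 2/3]
  [0, 2/3, 0]
  [2/3, 0, 2/5],
b = (-20/3, 26/15, -12/5).
Solving gives a_0 = -3, a_1 = 13/5, a_2 = -1, so
  g(x) = -x^2 + 13*x/5 - 3.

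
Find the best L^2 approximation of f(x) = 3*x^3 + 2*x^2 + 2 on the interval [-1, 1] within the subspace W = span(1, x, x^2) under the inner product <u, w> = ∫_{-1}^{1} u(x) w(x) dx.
g(x) = 2*x^2 + 9*x/5 + 2

The best approximation g ∈ W is the orthogonal projection of f onto W. Writing g = a_0 + a_1 x + a_2 x^2, the coefficients solve the normal equations G · a = b where
  G_{ij} = <φ_i, φ_j> and b_i = <f, φ_i>, with φ_0 = 1, φ_1 = x, φ_2 = x^2.
G =
  [2, 0, 2/3]
  [0, 2/3, 0]
  [2/3, 0, 2/5],
b = (16/3, 6/5, 32/15).
Solving gives a_0 = 2, a_1 = 9/5, a_2 = 2, so
  g(x) = 2*x^2 + 9*x/5 + 2.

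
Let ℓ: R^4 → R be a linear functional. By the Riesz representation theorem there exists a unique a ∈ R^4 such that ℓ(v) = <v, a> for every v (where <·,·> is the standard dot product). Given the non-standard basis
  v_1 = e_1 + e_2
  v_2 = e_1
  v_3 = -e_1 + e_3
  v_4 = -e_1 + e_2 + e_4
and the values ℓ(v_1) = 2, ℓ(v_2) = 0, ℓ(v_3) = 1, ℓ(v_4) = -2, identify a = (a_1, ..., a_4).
a = (0, 2, 1, -4)

Write a = (a_1, ..., a_4) in the standard basis. For each basis vector v_i, ℓ(v_i) = <v_i, a> is a linear equation in the a_j's. Collect the n equations into a matrix system V a = ℓ, where row i of V is v_i (expressed in the standard basis). Since V is invertible (lower-triangular with 1s on the diagonal, up to permutation), solve by back-substitution:
  V =
[[1, 1, 0, 0],
 [1, 0, 0, 0],
 [-1, 0, 1, 0],
 [-1, 1, 0, 1]]
  V a = (2, 0, 1, -2)
Solving gives a = (0, 2, 1, -4).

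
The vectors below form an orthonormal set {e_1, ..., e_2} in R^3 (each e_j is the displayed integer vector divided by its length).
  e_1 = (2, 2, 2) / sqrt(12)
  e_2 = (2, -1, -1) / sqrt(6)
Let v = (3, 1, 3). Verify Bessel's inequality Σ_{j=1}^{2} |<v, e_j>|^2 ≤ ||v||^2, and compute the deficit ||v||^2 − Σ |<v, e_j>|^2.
Σ |<v, e_j>|^2 = 17; ||v||^2 = 19; deficit = 2

Write each e_j = u_j / sqrt(<u_j, u_j>) where u_j is the displayed integer vector. Then <v, e_j> = <v, u_j> / sqrt(<u_j, u_j>), so |<v, e_j>|^2 = <v, u_j>^2 / <u_j, u_j>.
Coefficients: <v, e_1> = 14/sqrt(12), <v, e_2> = 2/sqrt(6).
Square and sum: Σ |<v, e_j>|^2 = 17.
Compute ||v||^2 = v·v = 19.
Deficit = 19 − 17 = 2 ≥ 0, confirming Bessel's inequality. (The deficit equals ||v − Σ <v,e_j> e_j||^2, the squared distance from v to span{e_j}.)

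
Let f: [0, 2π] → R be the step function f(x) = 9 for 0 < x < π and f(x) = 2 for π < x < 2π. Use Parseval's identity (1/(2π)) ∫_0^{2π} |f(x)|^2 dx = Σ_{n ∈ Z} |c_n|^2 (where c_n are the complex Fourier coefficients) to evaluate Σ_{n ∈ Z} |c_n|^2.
Σ |c_n|^2 = 85/2

Parseval equates the L^2 energy of f (normalised by 1/(2π)) with the ℓ^2 sum of its Fourier coefficients: (1/(2π)) ∫_0^{2π} |f|^2 = Σ |c_n|^2.
Compute the left side: (1/(2π)) [∫_0^π 9^2 dx + ∫_π^{2π} 2^2 dx] = (1/(2π)) · (81π + 4π) = (81 + 4)/2 = 85/2.
So Σ_{n ∈ Z} |c_n|^2 = 85/2.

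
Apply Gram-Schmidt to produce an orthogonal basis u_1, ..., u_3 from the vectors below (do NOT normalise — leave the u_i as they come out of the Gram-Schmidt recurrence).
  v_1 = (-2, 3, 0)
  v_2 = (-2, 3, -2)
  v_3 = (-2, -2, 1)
Orthogonal basis:
  u_1 = (-2, 3, 0)
  u_2 = (0, 0, -2)
  u_3 = (-30/13, -20/13, 0)

Apply the Gram-Schmidt recurrence
  u_1 = v_1
  u_i = v_i − Σ_{j<i} ((v_i · u_j) / (u_j · u_j)) · u_j.

Step by step this gives:
  u_1 = (-2, 3, 0)
  u_2 = (0, 0, -2)
  u_3 = (-30/13, -20/13, 0)

Orthogonality check:
  u_2 · u_1 = 0 (should be 0)
  u_3 · u_1 = 0 (should be 0)
  u_3 · u_2 = 0 (should be 0)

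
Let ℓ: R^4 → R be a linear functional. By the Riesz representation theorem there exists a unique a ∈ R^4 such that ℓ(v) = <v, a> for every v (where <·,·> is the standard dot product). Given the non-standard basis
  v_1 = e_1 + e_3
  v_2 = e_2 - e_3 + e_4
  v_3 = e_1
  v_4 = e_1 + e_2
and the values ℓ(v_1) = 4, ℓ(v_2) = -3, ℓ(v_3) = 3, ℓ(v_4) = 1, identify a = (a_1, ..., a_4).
a = (3, -2, 1, 0)

Write a = (a_1, ..., a_4) in the standard basis. For each basis vector v_i, ℓ(v_i) = <v_i, a> is a linear equation in the a_j's. Collect the n equations into a matrix system V a = ℓ, where row i of V is v_i (expressed in the standard basis). Since V is invertible (lower-triangular with 1s on the diagonal, up to permutation), solve by back-substitution:
  V =
[[1, 0, 1, 0],
 [0, 1, -1, 1],
 [1, 0, 0, 0],
 [1, 1, 0, 0]]
  V a = (4, -3, 3, 1)
Solving gives a = (3, -2, 1, 0).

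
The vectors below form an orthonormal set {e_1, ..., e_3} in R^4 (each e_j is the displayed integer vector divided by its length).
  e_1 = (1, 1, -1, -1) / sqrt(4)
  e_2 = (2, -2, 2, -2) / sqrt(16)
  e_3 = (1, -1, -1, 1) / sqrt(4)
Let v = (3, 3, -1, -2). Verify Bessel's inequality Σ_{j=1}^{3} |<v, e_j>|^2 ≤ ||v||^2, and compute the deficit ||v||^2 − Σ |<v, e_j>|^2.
Σ |<v, e_j>|^2 = 83/4; ||v||^2 = 23; deficit = 9/4

Write each e_j = u_j / sqrt(<u_j, u_j>) where u_j is the displayed integer vector. Then <v, e_j> = <v, u_j> / sqrt(<u_j, u_j>), so |<v, e_j>|^2 = <v, u_j>^2 / <u_j, u_j>.
Coefficients: <v, e_1> = 9/sqrt(4), <v, e_2> = 2/sqrt(16), <v, e_3> = -1/sqrt(4).
Square and sum: Σ |<v, e_j>|^2 = 83/4.
Compute ||v||^2 = v·v = 23.
Deficit = 23 − 83/4 = 9/4 ≥ 0, confirming Bessel's inequality. (The deficit equals ||v − Σ <v,e_j> e_j||^2, the squared distance from v to span{e_j}.)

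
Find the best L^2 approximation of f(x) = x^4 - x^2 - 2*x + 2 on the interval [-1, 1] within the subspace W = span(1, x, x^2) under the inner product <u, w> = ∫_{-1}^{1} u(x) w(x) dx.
g(x) = -x^2/7 - 2*x + 67/35

The best approximation g ∈ W is the orthogonal projection of f onto W. Writing g = a_0 + a_1 x + a_2 x^2, the coefficients solve the normal equations G · a = b where
  G_{ij} = <φ_i, φ_j> and b_i = <f, φ_i>, with φ_0 = 1, φ_1 = x, φ_2 = x^2.
G =
  [2, 0, 2/3]
  [0, 2/3, 0]
  [2/3, 0, 2/5],
b = (56/15, -4/3, 128/105).
Solving gives a_0 = 67/35, a_1 = -2, a_2 = -1/7, so
  g(x) = -x^2/7 - 2*x + 67/35.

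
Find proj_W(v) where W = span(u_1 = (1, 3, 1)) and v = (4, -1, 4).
proj_W(v) = (5/11, 15/11, 5/11)

Set up U = [u_1 | ... | u_1] ∈ R^(3×1). The projector onto W = col(U) is P = U (U^T U)^(-1) U^T.
Compute U^T U =
  [11],
and U^T v = (5).
Solve U^T U · c = U^T v for the coefficients: c = (5/11). The projection is proj_W(v) = U c.
Check: (v - proj_W(v)) · u_1 = 0  (should be 0).
Result: proj_W(v) = (5/11, 15/11, 5/11).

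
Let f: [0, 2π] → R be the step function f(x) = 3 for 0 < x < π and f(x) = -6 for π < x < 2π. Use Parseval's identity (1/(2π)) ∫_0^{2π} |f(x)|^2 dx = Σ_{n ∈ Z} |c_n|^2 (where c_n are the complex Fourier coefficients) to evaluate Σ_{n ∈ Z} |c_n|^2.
Σ |c_n|^2 = 45/2

Parseval equates the L^2 energy of f (normalised by 1/(2π)) with the ℓ^2 sum of its Fourier coefficients: (1/(2π)) ∫_0^{2π} |f|^2 = Σ |c_n|^2.
Compute the left side: (1/(2π)) [∫_0^π 3^2 dx + ∫_π^{2π} (-6)^2 dx] = (1/(2π)) · (9π + 36π) = (9 + 36)/2 = 45/2.
So Σ_{n ∈ Z} |c_n|^2 = 45/2.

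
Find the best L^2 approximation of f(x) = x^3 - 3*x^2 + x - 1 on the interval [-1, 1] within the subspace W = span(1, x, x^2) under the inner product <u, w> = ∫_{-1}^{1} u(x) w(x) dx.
g(x) = -3*x^2 + 8*x/5 - 1

The best approximation g ∈ W is the orthogonal projection of f onto W. Writing g = a_0 + a_1 x + a_2 x^2, the coefficients solve the normal equations G · a = b where
  G_{ij} = <φ_i, φ_j> and b_i = <f, φ_i>, with φ_0 = 1, φ_1 = x, φ_2 = x^2.
G =
  [2, 0, 2/3]
  [0, 2/3, 0]
  [2/3, 0, 2/5],
b = (-4, 16/15, -28/15).
Solving gives a_0 = -1, a_1 = 8/5, a_2 = -3, so
  g(x) = -3*x^2 + 8*x/5 - 1.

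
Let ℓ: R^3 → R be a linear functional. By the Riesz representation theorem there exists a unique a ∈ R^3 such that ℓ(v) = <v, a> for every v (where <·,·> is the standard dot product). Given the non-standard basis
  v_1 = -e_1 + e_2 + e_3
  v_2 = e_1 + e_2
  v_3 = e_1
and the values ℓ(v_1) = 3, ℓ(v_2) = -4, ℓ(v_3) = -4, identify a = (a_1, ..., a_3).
a = (-4, 0, -1)

Write a = (a_1, ..., a_3) in the standard basis. For each basis vector v_i, ℓ(v_i) = <v_i, a> is a linear equation in the a_j's. Collect the n equations into a matrix system V a = ℓ, where row i of V is v_i (expressed in the standard basis). Since V is invertible (lower-triangular with 1s on the diagonal, up to permutation), solve by back-substitution:
  V =
[[-1, 1, 1],
 [1, 1, 0],
 [1, 0, 0]]
  V a = (3, -4, -4)
Solving gives a = (-4, 0, -1).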